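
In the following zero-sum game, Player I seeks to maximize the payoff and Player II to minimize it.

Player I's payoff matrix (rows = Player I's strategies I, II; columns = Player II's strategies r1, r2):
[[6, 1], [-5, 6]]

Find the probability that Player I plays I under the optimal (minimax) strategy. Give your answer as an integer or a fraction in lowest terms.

Row minima are 1 and -5, so Player I's maximin is 1; column maxima are 6 and 6, so Player II's minimax is 6. These differ, so the equilibrium is in mixed strategies.
Let Player I play I with probability p. Player II is indifferent when 6p − 5(1−p) = p + 6(1−p), giving p = 11/16.

11/16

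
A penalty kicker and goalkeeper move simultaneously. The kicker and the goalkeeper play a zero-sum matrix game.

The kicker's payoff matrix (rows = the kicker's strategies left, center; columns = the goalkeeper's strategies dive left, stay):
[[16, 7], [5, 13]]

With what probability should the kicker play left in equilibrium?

8/17

Row minima are 7 and 5, so the kicker's maximin is 7; column maxima are 16 and 13, so the goalkeeper's minimax is 13. These differ, so the equilibrium is in mixed strategies.
Let the kicker play left with probability p. The goalkeeper is indifferent when 16p + 5(1−p) = 7p + 13(1−p), giving p = 8/17.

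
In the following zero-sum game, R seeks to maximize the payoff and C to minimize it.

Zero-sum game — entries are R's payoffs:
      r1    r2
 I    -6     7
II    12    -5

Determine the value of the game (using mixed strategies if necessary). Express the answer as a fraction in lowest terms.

9/5

Row minima are -6 and -5, so R's maximin is -5; column maxima are 12 and 7, so C's minimax is 7. These differ, so the equilibrium is in mixed strategies.
Let R play I with probability p. C is indifferent when −6p + 12(1−p) = 7p − 5(1−p), giving p = 17/30.
Let C play r1 with probability q. R is indifferent when −6q + 7(1−q) = 12q − 5(1−q), giving q = 2/5.
The value is -6·(2/5) + (7)·(3/5) = 9/5.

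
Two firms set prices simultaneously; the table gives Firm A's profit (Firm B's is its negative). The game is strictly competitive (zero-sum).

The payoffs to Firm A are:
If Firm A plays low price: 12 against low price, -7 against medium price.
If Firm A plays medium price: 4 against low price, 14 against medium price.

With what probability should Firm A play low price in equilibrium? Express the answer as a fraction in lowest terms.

10/29

Row minima are -7 and 4, so Firm A's maximin is 4; column maxima are 12 and 14, so Firm B's minimax is 12. These differ, so the equilibrium is in mixed strategies.
Let Firm A play low price with probability p. Firm B is indifferent when 12p + 4(1−p) = −7p + 14(1−p), giving p = 10/29.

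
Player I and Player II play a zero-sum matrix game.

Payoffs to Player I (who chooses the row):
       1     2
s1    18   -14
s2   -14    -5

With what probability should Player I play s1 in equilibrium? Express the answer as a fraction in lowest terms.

Row minima are -14 and -14, so Player I's maximin is -14; column maxima are 18 and -5, so Player II's minimax is -5. These differ, so the equilibrium is in mixed strategies.
Let Player I play s1 with probability p. Player II is indifferent when 18p − 14(1−p) = −14p − 5(1−p), giving p = 9/41.

9/41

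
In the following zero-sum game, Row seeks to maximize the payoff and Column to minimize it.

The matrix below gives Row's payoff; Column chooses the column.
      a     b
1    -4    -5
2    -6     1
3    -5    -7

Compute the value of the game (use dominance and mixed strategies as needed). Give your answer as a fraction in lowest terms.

-17/4

Row 3 is strictly dominated by row 1, so Row never plays it.
The remaining 2×2 game on (1, 2) × (a, b) has no saddle point. Let Row play 1 with probability p; indifference gives −4p − 6(1−p) = −5p + (1−p), so p = 7/8.
Similarly Column's optimal q on a is 3/4, and the value is -4·(3/4) + (-5)·(1/4) = -17/4.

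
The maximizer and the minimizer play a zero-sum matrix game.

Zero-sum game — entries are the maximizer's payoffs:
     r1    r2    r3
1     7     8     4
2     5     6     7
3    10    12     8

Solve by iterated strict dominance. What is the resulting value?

Column r2 is strictly dominated by r1 for the minimizer (7<8, 5<6, 10<12); eliminate r2.
Row 1 is strictly dominated by row 3 (10>7, 8>4); eliminate 1.
Row 2 is strictly dominated by row 3 (10>5, 8>7); eliminate 2.
Column r1 is strictly dominated by r3 for the minimizer (8<10); eliminate r1.
Only (3, r3) remains, with payoff 8.

8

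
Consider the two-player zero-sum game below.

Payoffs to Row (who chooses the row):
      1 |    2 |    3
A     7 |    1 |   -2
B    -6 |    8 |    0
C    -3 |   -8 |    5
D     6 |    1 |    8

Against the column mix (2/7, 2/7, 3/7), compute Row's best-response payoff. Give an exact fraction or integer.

38/7

A: (7)·(2/7) + (1)·(2/7) + (-2)·(3/7) = 10/7.
B: (-6)·(2/7) + (8)·(2/7) + (0)·(3/7) = 4/7.
C: (-3)·(2/7) + (-8)·(2/7) + (5)·(3/7) = -1.
D: (6)·(2/7) + (1)·(2/7) + (8)·(3/7) = 38/7.
The best pure response is D with expected payoff 38/7.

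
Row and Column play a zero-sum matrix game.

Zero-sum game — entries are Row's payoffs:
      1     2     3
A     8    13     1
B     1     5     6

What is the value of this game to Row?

Column 2 is strictly dominated by 1 for Column (it gives Row more in every row).
The remaining 2×2 game on (A, B) × (1, 3) has no saddle point. Let Row play A with probability p; indifference gives 8p + (1−p) = p + 6(1−p), so p = 5/12.
Similarly Column's optimal q on 1 is 5/12, and the value is 8·(5/12) + (1)·(7/12) = 47/12.

47/12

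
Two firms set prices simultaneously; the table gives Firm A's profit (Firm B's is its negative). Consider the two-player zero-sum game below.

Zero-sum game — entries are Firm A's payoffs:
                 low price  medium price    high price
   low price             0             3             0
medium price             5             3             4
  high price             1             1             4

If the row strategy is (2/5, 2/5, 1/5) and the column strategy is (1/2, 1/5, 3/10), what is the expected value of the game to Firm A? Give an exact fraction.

117/50

Against (1/2, 1/5, 3/10), each row's expected payoff is low price: 3/5; medium price: 43/10; high price: 19/10.
Taking the (2/5, 2/5, 1/5)-weighted average: (2/5)·(3/5) + (2/5)·(43/10) + (1/5)·(19/10) = 117/50.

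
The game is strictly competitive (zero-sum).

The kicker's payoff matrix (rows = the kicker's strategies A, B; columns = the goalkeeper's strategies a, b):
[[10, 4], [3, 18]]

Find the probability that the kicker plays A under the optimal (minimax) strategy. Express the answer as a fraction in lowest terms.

5/7

Row minima are 4 and 3, so the kicker's maximin is 4; column maxima are 10 and 18, so the goalkeeper's minimax is 10. These differ, so the equilibrium is in mixed strategies.
Let the kicker play A with probability p. The goalkeeper is indifferent when 10p + 3(1−p) = 4p + 18(1−p), giving p = 5/7.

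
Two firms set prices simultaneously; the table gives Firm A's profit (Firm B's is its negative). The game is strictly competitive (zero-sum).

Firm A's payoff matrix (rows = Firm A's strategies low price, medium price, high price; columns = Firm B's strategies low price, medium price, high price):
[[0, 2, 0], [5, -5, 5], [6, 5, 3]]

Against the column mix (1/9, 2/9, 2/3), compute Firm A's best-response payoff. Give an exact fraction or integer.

low price: (0)·(1/9) + (2)·(2/9) + (0)·(2/3) = 4/9.
medium price: (5)·(1/9) + (-5)·(2/9) + (5)·(2/3) = 25/9.
high price: (6)·(1/9) + (5)·(2/9) + (3)·(2/3) = 34/9.
The best pure response is high price with expected payoff 34/9.

34/9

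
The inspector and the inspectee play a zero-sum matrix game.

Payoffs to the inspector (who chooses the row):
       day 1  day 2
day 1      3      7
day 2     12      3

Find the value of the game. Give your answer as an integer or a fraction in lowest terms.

75/13

Row minima are 3 and 3, so the inspector's maximin is 3; column maxima are 12 and 7, so the inspectee's minimax is 7. These differ, so the equilibrium is in mixed strategies.
Let the inspector play day 1 with probability p. The inspectee is indifferent when 3p + 12(1−p) = 7p + 3(1−p), giving p = 9/13.
Let the inspectee play day 1 with probability q. The inspector is indifferent when 3q + 7(1−q) = 12q + 3(1−q), giving q = 4/13.
The value is 3·(4/13) + (7)·(9/13) = 75/13.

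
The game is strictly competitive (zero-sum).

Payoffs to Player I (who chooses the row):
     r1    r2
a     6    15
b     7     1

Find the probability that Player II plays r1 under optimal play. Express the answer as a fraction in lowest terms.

14/15

Row minima are 6 and 1, so Player I's maximin is 6; column maxima are 7 and 15, so Player II's minimax is 7. These differ, so the equilibrium is in mixed strategies.
Let Player II play r1 with probability q. Player I is indifferent when 6q + 15(1−q) = 7q + (1−q), giving q = 14/15.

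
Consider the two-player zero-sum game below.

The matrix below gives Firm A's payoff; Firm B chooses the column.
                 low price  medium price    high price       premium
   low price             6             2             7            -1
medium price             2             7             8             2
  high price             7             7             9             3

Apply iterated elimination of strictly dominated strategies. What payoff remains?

Row low price is strictly dominated by row high price (7>6, 7>2, 9>7, 3>-1); eliminate low price.
Column medium price is strictly dominated by premium for Firm B (2<7, 3<7); eliminate medium price.
Row medium price is strictly dominated by row high price (7>2, 9>8, 3>2); eliminate medium price.
Column low price is strictly dominated by premium for Firm B (3<7); eliminate low price.
Column high price is strictly dominated by premium for Firm B (3<9); eliminate high price.
Only (high price, premium) remains, with payoff 3.

3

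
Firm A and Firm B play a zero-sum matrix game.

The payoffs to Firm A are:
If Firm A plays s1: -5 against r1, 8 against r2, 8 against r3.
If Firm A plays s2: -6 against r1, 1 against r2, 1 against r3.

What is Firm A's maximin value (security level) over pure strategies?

-5

The worst-case payoff for each row is s1: -5, s2: -6.
The best of these is -5.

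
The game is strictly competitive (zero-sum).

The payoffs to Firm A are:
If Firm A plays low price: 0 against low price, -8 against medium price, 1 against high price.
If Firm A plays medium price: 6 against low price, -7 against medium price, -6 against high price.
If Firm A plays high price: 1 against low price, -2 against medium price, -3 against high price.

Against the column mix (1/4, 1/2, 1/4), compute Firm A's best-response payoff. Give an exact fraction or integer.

low price: (0)·(1/4) + (-8)·(1/2) + (1)·(1/4) = -15/4.
medium price: (6)·(1/4) + (-7)·(1/2) + (-6)·(1/4) = -7/2.
high price: (1)·(1/4) + (-2)·(1/2) + (-3)·(1/4) = -3/2.
The best pure response is high price with expected payoff -3/2.

-3/2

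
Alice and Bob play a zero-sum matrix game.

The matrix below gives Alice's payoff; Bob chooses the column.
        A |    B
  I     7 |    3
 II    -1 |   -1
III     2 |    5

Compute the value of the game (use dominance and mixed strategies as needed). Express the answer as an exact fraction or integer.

Row II is strictly dominated by row III, so Alice never plays it.
The remaining 2×2 game on (I, III) × (A, B) has no saddle point. Let Alice play I with probability p; indifference gives 7p + 2(1−p) = 3p + 5(1−p), so p = 3/7.
Similarly Bob's optimal q on A is 2/7, and the value is 7·(2/7) + (3)·(5/7) = 29/7.

29/7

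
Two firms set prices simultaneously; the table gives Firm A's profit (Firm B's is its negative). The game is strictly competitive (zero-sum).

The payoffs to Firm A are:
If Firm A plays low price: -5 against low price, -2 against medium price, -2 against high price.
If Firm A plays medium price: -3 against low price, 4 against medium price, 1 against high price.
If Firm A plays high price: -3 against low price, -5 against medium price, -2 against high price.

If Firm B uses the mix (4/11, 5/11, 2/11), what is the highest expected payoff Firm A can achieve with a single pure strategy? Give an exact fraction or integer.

10/11

low price: (-5)·(4/11) + (-2)·(5/11) + (-2)·(2/11) = -34/11.
medium price: (-3)·(4/11) + (4)·(5/11) + (1)·(2/11) = 10/11.
high price: (-3)·(4/11) + (-5)·(5/11) + (-2)·(2/11) = -41/11.
The best pure response is medium price with expected payoff 10/11.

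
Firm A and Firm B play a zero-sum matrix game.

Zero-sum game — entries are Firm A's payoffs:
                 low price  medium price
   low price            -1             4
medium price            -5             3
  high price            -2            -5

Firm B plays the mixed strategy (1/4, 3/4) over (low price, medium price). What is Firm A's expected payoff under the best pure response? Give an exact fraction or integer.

11/4

low price: (-1)·(1/4) + (4)·(3/4) = 11/4.
medium price: (-5)·(1/4) + (3)·(3/4) = 1.
high price: (-2)·(1/4) + (-5)·(3/4) = -17/4.
The best pure response is low price with expected payoff 11/4.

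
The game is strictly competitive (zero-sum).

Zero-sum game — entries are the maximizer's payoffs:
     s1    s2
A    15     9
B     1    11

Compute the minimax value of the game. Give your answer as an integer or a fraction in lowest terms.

39/4

Row minima are 9 and 1, so the maximizer's maximin is 9; column maxima are 15 and 11, so the minimizer's minimax is 11. These differ, so the equilibrium is in mixed strategies.
Let the maximizer play A with probability p. The minimizer is indifferent when 15p + (1−p) = 9p + 11(1−p), giving p = 5/8.
Let the minimizer play s1 with probability q. The maximizer is indifferent when 15q + 9(1−q) = q + 11(1−q), giving q = 1/8.
The value is 15·(1/8) + (9)·(7/8) = 39/4.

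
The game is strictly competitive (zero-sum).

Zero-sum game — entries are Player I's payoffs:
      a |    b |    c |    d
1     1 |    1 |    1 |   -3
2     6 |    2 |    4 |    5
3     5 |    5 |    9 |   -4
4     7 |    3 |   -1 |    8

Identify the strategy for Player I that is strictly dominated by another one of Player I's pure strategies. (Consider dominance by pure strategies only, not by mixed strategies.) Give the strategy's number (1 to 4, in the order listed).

Compare 1 with 2: 6 > 1, 2 > 1, 4 > 1, 5 > -3.
So 2 strictly dominates 1 for Player I; 1 is strictly dominated.

1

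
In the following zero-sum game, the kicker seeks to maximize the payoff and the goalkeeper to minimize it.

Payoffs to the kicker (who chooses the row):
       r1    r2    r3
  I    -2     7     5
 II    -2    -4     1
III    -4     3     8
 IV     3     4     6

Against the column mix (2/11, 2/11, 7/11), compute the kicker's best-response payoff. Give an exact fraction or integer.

56/11

I: (-2)·(2/11) + (7)·(2/11) + (5)·(7/11) = 45/11.
II: (-2)·(2/11) + (-4)·(2/11) + (1)·(7/11) = -5/11.
III: (-4)·(2/11) + (3)·(2/11) + (8)·(7/11) = 54/11.
IV: (3)·(2/11) + (4)·(2/11) + (6)·(7/11) = 56/11.
The best pure response is IV with expected payoff 56/11.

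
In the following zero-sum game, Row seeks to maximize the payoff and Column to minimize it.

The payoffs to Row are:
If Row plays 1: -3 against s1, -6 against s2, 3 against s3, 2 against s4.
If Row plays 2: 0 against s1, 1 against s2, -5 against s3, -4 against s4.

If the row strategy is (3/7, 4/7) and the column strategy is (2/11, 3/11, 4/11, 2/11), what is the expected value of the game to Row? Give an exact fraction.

Against (2/11, 3/11, 4/11, 2/11), each row's expected payoff is 1: -8/11; 2: -25/11.
Taking the (3/7, 4/7)-weighted average: (3/7)·(-8/11) + (4/7)·(-25/11) = -124/77.

-124/77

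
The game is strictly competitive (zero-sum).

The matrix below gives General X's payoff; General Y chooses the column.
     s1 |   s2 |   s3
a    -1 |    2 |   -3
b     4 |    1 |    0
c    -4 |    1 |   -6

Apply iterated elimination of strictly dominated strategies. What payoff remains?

0

Row c is strictly dominated by row a (-1>-4, 2>1, -3>-6); eliminate c.
Column s2 is strictly dominated by s3 for General Y (-3<2, 0<1); eliminate s2.
Column s1 is strictly dominated by s3 for General Y (-3<-1, 0<4); eliminate s1.
Row a is strictly dominated by row b (0>-3); eliminate a.
Only (b, s3) remains, with payoff 0.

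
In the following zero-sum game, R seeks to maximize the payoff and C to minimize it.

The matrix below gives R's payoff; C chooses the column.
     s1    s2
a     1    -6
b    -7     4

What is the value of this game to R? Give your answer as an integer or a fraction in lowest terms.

Row minima are -6 and -7, so R's maximin is -6; column maxima are 1 and 4, so C's minimax is 1. These differ, so the equilibrium is in mixed strategies.
Let R play a with probability p. C is indifferent when p − 7(1−p) = −6p + 4(1−p), giving p = 11/18.
Let C play s1 with probability q. R is indifferent when q − 6(1−q) = −7q + 4(1−q), giving q = 5/9.
The value is 1·(5/9) + (-6)·(4/9) = -19/9.

-19/9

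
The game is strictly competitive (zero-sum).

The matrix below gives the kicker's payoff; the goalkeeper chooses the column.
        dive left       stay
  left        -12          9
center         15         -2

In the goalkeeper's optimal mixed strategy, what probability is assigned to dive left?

Row minima are -12 and -2, so the kicker's maximin is -2; column maxima are 15 and 9, so the goalkeeper's minimax is 9. These differ, so the equilibrium is in mixed strategies.
Let the goalkeeper play dive left with probability q. The kicker is indifferent when −12q + 9(1−q) = 15q − 2(1−q), giving q = 11/38.

11/38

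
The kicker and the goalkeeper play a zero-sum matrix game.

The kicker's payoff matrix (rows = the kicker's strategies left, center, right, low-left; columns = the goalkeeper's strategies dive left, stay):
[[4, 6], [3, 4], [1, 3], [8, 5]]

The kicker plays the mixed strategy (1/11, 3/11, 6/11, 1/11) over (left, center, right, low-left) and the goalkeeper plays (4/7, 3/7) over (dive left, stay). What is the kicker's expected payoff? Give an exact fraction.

Against (4/7, 3/7), each row's expected payoff is left: 34/7; center: 24/7; right: 13/7; low-left: 47/7.
Taking the (1/11, 3/11, 6/11, 1/11)-weighted average: (1/11)·(34/7) + (3/11)·(24/7) + (6/11)·(13/7) + (1/11)·(47/7) = 3.

3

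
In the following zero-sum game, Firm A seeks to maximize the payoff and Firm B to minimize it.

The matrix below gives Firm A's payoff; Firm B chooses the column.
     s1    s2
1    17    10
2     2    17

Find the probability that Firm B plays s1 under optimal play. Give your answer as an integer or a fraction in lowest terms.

7/22

Row minima are 10 and 2, so Firm A's maximin is 10; column maxima are 17 and 17, so Firm B's minimax is 17. These differ, so the equilibrium is in mixed strategies.
Let Firm B play s1 with probability q. Firm A is indifferent when 17q + 10(1−q) = 2q + 17(1−q), giving q = 7/22.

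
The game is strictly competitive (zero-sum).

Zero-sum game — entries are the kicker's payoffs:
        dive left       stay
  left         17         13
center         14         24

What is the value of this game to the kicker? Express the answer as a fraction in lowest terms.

113/7

Row minima are 13 and 14, so the kicker's maximin is 14; column maxima are 17 and 24, so the goalkeeper's minimax is 17. These differ, so the equilibrium is in mixed strategies.
Let the kicker play left with probability p. The goalkeeper is indifferent when 17p + 14(1−p) = 13p + 24(1−p), giving p = 5/7.
Let the goalkeeper play dive left with probability q. The kicker is indifferent when 17q + 13(1−q) = 14q + 24(1−q), giving q = 11/14.
The value is 17·(11/14) + (13)·(3/14) = 113/7.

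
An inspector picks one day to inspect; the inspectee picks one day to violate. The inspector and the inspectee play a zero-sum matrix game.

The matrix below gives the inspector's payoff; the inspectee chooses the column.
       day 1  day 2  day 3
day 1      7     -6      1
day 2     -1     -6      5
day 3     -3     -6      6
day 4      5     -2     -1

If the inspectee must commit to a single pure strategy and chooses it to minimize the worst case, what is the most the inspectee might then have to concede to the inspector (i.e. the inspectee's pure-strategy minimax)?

-2

The worst case (largest entry) in each column is day 1: 7, day 2: -2, day 3: 6.
The best (smallest) of these is -2.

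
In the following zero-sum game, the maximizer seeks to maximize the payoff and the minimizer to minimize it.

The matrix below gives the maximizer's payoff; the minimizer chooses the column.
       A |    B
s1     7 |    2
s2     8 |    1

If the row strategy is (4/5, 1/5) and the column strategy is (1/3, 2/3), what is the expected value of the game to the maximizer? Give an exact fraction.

18/5

Against (1/3, 2/3), each row's expected payoff is s1: 11/3; s2: 10/3.
Taking the (4/5, 1/5)-weighted average: (4/5)·(11/3) + (1/5)·(10/3) = 18/5.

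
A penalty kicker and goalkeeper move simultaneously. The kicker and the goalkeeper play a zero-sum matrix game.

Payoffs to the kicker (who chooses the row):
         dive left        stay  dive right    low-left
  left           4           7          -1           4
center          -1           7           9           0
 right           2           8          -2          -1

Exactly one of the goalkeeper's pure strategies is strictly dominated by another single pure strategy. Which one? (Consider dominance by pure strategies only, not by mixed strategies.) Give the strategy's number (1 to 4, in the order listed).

2

The goalkeeper prefers columns that give the kicker less. Compare stay with dive left: 4 < 7, -1 < 7, 2 < 8.
So dive left strictly dominates stay for the goalkeeper; stay is strictly dominated.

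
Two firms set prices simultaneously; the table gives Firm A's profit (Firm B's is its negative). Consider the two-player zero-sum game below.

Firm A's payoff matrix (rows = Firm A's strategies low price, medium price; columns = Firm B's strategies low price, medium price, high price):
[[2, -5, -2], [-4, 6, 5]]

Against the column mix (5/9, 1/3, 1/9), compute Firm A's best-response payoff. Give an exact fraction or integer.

1/3

low price: (2)·(5/9) + (-5)·(1/3) + (-2)·(1/9) = -7/9.
medium price: (-4)·(5/9) + (6)·(1/3) + (5)·(1/9) = 1/3.
The best pure response is medium price with expected payoff 1/3.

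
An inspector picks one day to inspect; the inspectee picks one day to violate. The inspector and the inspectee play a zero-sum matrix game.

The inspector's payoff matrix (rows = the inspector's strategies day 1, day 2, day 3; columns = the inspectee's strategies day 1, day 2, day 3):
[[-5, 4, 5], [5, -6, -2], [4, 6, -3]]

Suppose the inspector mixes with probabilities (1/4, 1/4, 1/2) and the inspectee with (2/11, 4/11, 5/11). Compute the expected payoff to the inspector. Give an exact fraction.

Against (2/11, 4/11, 5/11), each row's expected payoff is day 1: 31/11; day 2: -24/11; day 3: 17/11.
Taking the (1/4, 1/4, 1/2)-weighted average: (1/4)·(31/11) + (1/4)·(-24/11) + (1/2)·(17/11) = 41/44.

41/44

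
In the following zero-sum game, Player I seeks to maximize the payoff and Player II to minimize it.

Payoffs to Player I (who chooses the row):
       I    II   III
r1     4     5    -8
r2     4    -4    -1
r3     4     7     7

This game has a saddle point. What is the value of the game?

Row minima: -8, -4, 4 → Player I's maximin is 4.
Column maxima: 4, 7, 7 → Player II's minimax is 4.
They coincide at (r3, I), so the value is 4.

4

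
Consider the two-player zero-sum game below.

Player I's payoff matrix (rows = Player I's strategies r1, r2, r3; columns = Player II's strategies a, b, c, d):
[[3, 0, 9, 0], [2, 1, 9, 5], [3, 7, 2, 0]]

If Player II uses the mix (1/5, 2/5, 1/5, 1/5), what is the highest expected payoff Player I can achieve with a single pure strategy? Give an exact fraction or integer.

r1: (3)·(1/5) + (0)·(2/5) + (9)·(1/5) + (0)·(1/5) = 12/5.
r2: (2)·(1/5) + (1)·(2/5) + (9)·(1/5) + (5)·(1/5) = 18/5.
r3: (3)·(1/5) + (7)·(2/5) + (2)·(1/5) + (0)·(1/5) = 19/5.
The best pure response is r3 with expected payoff 19/5.

19/5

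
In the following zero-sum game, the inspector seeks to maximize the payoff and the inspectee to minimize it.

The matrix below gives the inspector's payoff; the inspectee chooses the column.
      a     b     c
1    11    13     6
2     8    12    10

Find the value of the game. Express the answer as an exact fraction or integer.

62/7

Column b is strictly dominated by a for the inspectee (it gives the inspector more in every row).
The remaining 2×2 game on (1, 2) × (a, c) has no saddle point. Let the inspector play 1 with probability p; indifference gives 11p + 8(1−p) = 6p + 10(1−p), so p = 2/7.
Similarly the inspectee's optimal q on a is 4/7, and the value is 11·(4/7) + (6)·(3/7) = 62/7.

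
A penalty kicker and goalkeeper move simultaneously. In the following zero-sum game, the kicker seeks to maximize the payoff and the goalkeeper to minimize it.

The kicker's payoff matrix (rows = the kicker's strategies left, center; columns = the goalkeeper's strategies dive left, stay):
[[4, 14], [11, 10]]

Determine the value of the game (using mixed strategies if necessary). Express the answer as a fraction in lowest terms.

Row minima are 4 and 10, so the kicker's maximin is 10; column maxima are 11 and 14, so the goalkeeper's minimax is 11. These differ, so the equilibrium is in mixed strategies.
Let the kicker play left with probability p. The goalkeeper is indifferent when 4p + 11(1−p) = 14p + 10(1−p), giving p = 1/11.
Let the goalkeeper play dive left with probability q. The kicker is indifferent when 4q + 14(1−q) = 11q + 10(1−q), giving q = 4/11.
The value is 4·(4/11) + (14)·(7/11) = 114/11.

114/11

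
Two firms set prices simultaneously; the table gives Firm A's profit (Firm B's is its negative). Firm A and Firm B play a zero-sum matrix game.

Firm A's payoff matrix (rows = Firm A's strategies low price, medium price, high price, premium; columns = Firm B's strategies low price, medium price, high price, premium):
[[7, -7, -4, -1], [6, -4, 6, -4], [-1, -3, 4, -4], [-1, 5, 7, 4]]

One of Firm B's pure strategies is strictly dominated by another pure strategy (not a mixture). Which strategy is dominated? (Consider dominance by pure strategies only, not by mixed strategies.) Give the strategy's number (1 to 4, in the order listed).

Firm B prefers columns that give Firm A less. Compare high price with medium price: -7 < -4, -4 < 6, -3 < 4, 5 < 7.
So medium price strictly dominates high price for Firm B; high price is strictly dominated.

3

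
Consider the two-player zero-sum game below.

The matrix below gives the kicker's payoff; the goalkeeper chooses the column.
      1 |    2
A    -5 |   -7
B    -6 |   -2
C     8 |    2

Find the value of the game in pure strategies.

Row minima: -7, -6, 2 → the kicker's maximin is 2.
Column maxima: 8, 2 → the goalkeeper's minimax is 2.
They coincide at (C, 2), so the value is 2.

2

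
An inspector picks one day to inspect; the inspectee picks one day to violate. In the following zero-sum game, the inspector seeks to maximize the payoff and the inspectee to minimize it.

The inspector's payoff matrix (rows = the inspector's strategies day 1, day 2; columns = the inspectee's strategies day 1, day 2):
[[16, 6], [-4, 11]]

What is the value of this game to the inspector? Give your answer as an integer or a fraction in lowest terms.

8

Row minima are 6 and -4, so the inspector's maximin is 6; column maxima are 16 and 11, so the inspectee's minimax is 11. These differ, so the equilibrium is in mixed strategies.
Let the inspector play day 1 with probability p. The inspectee is indifferent when 16p − 4(1−p) = 6p + 11(1−p), giving p = 3/5.
Let the inspectee play day 1 with probability q. The inspector is indifferent when 16q + 6(1−q) = −4q + 11(1−q), giving q = 1/5.
The value is 16·(1/5) + (6)·(4/5) = 8.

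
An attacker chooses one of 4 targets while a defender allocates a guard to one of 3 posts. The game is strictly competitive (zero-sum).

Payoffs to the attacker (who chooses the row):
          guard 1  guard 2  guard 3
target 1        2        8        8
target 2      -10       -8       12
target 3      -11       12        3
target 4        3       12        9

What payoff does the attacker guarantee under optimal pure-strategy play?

Row minima: 2, -10, -11, 3 → the attacker's maximin is 3.
Column maxima: 3, 12, 12 → the defender's minimax is 3.
They coincide at (target 4, guard 1), so the value is 3.

3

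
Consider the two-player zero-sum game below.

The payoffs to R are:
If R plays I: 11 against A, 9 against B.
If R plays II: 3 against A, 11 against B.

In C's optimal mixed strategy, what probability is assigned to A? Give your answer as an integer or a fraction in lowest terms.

1/5

Row minima are 9 and 3, so R's maximin is 9; column maxima are 11 and 11, so C's minimax is 11. These differ, so the equilibrium is in mixed strategies.
Let C play A with probability q. R is indifferent when 11q + 9(1−q) = 3q + 11(1−q), giving q = 1/5.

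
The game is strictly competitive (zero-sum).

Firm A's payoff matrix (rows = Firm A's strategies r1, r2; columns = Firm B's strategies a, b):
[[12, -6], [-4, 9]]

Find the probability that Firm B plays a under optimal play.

15/31

Row minima are -6 and -4, so Firm A's maximin is -4; column maxima are 12 and 9, so Firm B's minimax is 9. These differ, so the equilibrium is in mixed strategies.
Let Firm B play a with probability q. Firm A is indifferent when 12q − 6(1−q) = −4q + 9(1−q), giving q = 15/31.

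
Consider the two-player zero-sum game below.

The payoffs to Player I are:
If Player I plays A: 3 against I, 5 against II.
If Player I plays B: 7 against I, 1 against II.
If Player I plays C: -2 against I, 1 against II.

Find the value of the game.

Row C is strictly dominated by row A, so Player I never plays it.
The remaining 2×2 game on (A, B) × (I, II) has no saddle point. Let Player I play A with probability p; indifference gives 3p + 7(1−p) = 5p + (1−p), so p = 3/4.
Similarly Player II's optimal q on I is 1/2, and the value is 3·(1/2) + (5)·(1/2) = 4.

4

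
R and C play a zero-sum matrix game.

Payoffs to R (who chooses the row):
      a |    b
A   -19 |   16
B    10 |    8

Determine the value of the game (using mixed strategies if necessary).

312/37

Row minima are -19 and 8, so R's maximin is 8; column maxima are 10 and 16, so C's minimax is 10. These differ, so the equilibrium is in mixed strategies.
Let R play A with probability p. C is indifferent when −19p + 10(1−p) = 16p + 8(1−p), giving p = 2/37.
Let C play a with probability q. R is indifferent when −19q + 16(1−q) = 10q + 8(1−q), giving q = 8/37.
The value is -19·(8/37) + (16)·(29/37) = 312/37.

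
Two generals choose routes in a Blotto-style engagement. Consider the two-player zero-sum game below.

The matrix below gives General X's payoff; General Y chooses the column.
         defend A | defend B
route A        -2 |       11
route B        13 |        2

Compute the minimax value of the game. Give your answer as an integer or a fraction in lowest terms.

49/8

Row minima are -2 and 2, so General X's maximin is 2; column maxima are 13 and 11, so General Y's minimax is 11. These differ, so the equilibrium is in mixed strategies.
Let General X play route A with probability p. General Y is indifferent when −2p + 13(1−p) = 11p + 2(1−p), giving p = 11/24.
Let General Y play defend A with probability q. General X is indifferent when −2q + 11(1−q) = 13q + 2(1−q), giving q = 3/8.
The value is -2·(3/8) + (11)·(5/8) = 49/8.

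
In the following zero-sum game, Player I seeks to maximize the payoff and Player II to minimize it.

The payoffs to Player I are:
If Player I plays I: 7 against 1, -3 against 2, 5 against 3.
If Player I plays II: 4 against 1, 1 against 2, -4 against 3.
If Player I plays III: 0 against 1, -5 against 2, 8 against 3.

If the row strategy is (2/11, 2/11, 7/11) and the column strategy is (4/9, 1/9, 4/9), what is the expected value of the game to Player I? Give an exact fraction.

281/99

Against (4/9, 1/9, 4/9), each row's expected payoff is I: 5; II: 1/9; III: 3.
Taking the (2/11, 2/11, 7/11)-weighted average: (2/11)·(5) + (2/11)·(1/9) + (7/11)·(3) = 281/99.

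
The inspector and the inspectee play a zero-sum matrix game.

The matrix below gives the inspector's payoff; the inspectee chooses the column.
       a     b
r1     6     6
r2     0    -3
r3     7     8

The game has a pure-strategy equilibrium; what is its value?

7

Row minima: 6, -3, 7 → the inspector's maximin is 7.
Column maxima: 7, 8 → the inspectee's minimax is 7.
They coincide at (r3, a), so the value is 7.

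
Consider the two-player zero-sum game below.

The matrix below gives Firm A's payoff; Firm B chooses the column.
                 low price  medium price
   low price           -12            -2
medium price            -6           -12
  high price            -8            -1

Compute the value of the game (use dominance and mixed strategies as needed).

-90/13

Row low price is strictly dominated by row high price, so Firm A never plays it.
The remaining 2×2 game on (medium price, high price) × (low price, medium price) has no saddle point. Let Firm A play medium price with probability p; indifference gives −6p − 8(1−p) = −12p − (1−p), so p = 7/13.
Similarly Firm B's optimal q on low price is 11/13, and the value is -6·(11/13) + (-12)·(2/13) = -90/13.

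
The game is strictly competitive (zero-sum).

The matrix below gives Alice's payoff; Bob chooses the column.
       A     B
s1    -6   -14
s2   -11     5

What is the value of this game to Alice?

Row minima are -14 and -11, so Alice's maximin is -11; column maxima are -6 and 5, so Bob's minimax is -6. These differ, so the equilibrium is in mixed strategies.
Let Alice play s1 with probability p. Bob is indifferent when −6p − 11(1−p) = −14p + 5(1−p), giving p = 2/3.
Let Bob play A with probability q. Alice is indifferent when −6q − 14(1−q) = −11q + 5(1−q), giving q = 19/24.
The value is -6·(19/24) + (-14)·(5/24) = -23/3.

-23/3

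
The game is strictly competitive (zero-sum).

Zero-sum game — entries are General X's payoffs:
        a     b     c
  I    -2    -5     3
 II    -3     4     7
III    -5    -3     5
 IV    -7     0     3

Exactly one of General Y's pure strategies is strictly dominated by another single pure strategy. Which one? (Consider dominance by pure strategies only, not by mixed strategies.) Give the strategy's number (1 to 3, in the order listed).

3

General Y prefers columns that give General X less. Compare c with a: -2 < 3, -3 < 7, -5 < 5, -7 < 3.
So a strictly dominates c for General Y; c is strictly dominated.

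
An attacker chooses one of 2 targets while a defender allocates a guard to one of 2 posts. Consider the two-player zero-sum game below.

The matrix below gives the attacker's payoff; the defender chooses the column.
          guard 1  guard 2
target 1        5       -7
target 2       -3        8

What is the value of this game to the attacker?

Row minima are -7 and -3, so the attacker's maximin is -3; column maxima are 5 and 8, so the defender's minimax is 5. These differ, so the equilibrium is in mixed strategies.
Let the attacker play target 1 with probability p. The defender is indifferent when 5p − 3(1−p) = −7p + 8(1−p), giving p = 11/23.
Let the defender play guard 1 with probability q. The attacker is indifferent when 5q − 7(1−q) = −3q + 8(1−q), giving q = 15/23.
The value is 5·(15/23) + (-7)·(8/23) = 19/23.

19/23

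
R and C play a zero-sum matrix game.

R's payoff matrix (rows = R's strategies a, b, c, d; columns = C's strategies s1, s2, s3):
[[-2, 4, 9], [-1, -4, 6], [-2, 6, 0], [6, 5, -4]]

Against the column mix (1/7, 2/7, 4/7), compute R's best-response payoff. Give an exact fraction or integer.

6

a: (-2)·(1/7) + (4)·(2/7) + (9)·(4/7) = 6.
b: (-1)·(1/7) + (-4)·(2/7) + (6)·(4/7) = 15/7.
c: (-2)·(1/7) + (6)·(2/7) + (0)·(4/7) = 10/7.
d: (6)·(1/7) + (5)·(2/7) + (-4)·(4/7) = 0.
The best pure response is a with expected payoff 6.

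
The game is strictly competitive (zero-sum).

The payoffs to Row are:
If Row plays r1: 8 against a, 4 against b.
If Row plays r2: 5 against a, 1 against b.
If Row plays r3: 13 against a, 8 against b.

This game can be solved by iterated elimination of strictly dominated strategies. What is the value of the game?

8

Row r2 is strictly dominated by row r1 (8>5, 4>1); eliminate r2.
Row r1 is strictly dominated by row r3 (13>8, 8>4); eliminate r1.
Column a is strictly dominated by b for Column (8<13); eliminate a.
Only (r3, b) remains, with payoff 8.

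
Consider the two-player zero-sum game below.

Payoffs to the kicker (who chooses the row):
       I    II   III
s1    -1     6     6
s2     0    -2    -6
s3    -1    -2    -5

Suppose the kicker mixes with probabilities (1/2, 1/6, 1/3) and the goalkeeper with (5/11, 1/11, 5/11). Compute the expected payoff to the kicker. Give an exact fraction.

Against (5/11, 1/11, 5/11), each row's expected payoff is s1: 31/11; s2: -32/11; s3: -32/11.
Taking the (1/2, 1/6, 1/3)-weighted average: (1/2)·(31/11) + (1/6)·(-32/11) + (1/3)·(-32/11) = -1/22.

-1/22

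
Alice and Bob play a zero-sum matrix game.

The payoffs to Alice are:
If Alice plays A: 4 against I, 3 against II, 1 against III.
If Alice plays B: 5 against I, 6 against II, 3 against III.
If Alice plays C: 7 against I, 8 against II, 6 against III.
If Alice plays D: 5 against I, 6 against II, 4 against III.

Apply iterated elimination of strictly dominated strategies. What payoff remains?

Column II is strictly dominated by III for Bob (1<3, 3<6, 6<8, 4<6); eliminate II.
Row B is strictly dominated by row C (7>5, 6>3); eliminate B.
Column I is strictly dominated by III for Bob (1<4, 6<7, 4<5); eliminate I.
Row A is strictly dominated by row C (6>1); eliminate A.
Row D is strictly dominated by row C (6>4); eliminate D.
Only (C, III) remains, with payoff 6.

6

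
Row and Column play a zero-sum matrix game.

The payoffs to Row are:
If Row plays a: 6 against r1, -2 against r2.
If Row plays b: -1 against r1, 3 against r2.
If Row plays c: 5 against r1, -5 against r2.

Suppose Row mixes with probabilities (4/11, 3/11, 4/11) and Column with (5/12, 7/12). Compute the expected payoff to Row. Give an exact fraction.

Against (5/12, 7/12), each row's expected payoff is a: 4/3; b: 4/3; c: -5/6.
Taking the (4/11, 3/11, 4/11)-weighted average: (4/11)·(4/3) + (3/11)·(4/3) + (4/11)·(-5/6) = 6/11.

6/11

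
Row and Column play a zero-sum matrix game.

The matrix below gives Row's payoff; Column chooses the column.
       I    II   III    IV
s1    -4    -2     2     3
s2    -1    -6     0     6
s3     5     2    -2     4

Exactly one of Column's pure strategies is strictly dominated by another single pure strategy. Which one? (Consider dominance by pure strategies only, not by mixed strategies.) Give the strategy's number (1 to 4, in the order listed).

4

Column prefers columns that give Row less. Compare IV with II: -2 < 3, -6 < 6, 2 < 4.
So II strictly dominates IV for Column; IV is strictly dominated.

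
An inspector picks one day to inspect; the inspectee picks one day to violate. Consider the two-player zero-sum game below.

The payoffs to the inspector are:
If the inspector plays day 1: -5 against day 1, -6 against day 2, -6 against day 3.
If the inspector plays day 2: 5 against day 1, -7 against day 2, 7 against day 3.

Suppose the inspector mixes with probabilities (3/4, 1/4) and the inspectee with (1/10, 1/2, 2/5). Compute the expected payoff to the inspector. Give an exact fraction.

-179/40

Against (1/10, 1/2, 2/5), each row's expected payoff is day 1: -59/10; day 2: -1/5.
Taking the (3/4, 1/4)-weighted average: (3/4)·(-59/10) + (1/4)·(-1/5) = -179/40.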